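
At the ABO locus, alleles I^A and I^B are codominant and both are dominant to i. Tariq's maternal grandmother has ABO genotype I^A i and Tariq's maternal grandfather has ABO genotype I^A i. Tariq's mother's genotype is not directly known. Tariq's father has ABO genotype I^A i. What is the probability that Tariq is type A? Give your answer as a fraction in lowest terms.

Tariq's mother's ABO genotype from I^A i × I^A i: 1/4 I^A I^A, 1/2 I^A i, 1/4 i i.
Crossing each possibility with the father I^A i and summing P(type A): 1/4·1 + 1/2·3/4 + 1/4·1/2 = 3/4.

3/4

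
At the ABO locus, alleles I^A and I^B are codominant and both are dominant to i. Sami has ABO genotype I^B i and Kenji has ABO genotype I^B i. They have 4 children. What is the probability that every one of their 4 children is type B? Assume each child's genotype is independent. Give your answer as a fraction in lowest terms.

ABO cross I^B i × I^B i → 1/4 O, 3/4 B.
So P(type B) = 3/4 per child.
All 4 independent: (3/4)^4 = 81/256.

81/256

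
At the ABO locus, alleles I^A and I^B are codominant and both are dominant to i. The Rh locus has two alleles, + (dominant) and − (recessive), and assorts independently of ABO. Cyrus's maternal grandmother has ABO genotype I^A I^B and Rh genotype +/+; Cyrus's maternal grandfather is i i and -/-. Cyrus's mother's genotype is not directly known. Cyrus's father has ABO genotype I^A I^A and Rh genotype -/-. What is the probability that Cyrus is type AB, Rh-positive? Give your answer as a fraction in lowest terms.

1/8

Cyrus's mother's ABO genotype from I^A I^B × i i: 1/2 I^A i, 1/2 I^B i.
Crossing each possibility with the father I^A I^A and summing P(type AB): 1/2·0 + 1/2·1/2 = 1/4.
Similarly for Rh via the mother's Rh distribution: P(Rh+) = 1/2.
Independent loci: 1/4 × 1/2 = 1/8.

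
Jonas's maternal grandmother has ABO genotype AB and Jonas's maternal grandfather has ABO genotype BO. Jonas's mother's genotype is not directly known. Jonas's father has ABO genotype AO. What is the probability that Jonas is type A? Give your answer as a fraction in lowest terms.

Jonas's mother's ABO genotype from AB × BO: 1/4 AB, 1/4 AO, 1/4 BB, 1/4 BO.
Crossing each possibility with the father AO and summing P(type A): 1/4·1/2 + 1/4·3/4 + 1/4·0 + 1/4·1/4 = 3/8.

3/8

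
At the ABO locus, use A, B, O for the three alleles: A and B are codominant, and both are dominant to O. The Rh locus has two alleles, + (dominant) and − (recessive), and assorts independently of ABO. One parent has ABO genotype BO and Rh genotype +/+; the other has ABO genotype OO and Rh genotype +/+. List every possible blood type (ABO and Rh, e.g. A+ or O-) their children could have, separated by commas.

O+, B+

Gametes from BO × OO give offspring ABO genotypes BO, OO, i.e. phenotypes O, B.
Rh cross +/+ × +/+ → phenotypes Rh+.
Combining independently: O+, B+.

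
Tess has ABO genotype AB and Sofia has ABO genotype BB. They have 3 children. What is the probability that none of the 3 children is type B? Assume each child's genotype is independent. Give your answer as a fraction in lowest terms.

1/8

ABO cross AB × BB → 1/2 B, 1/2 AB.
So P(type B) = 1/2 per child.
P(not type B) = 1/2 for one child; (1/2)^3 = 1/8.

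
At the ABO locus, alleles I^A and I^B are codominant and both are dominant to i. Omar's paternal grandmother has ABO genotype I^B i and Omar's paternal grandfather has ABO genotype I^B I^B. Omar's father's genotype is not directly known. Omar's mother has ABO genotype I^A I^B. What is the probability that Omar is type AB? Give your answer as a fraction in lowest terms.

3/8

Omar's father's ABO genotype from I^B i × I^B I^B: 1/2 I^B I^B, 1/2 I^B i.
Crossing each possibility with the mother I^A I^B and summing P(type AB): 1/2·1/2 + 1/2·1/4 = 3/8.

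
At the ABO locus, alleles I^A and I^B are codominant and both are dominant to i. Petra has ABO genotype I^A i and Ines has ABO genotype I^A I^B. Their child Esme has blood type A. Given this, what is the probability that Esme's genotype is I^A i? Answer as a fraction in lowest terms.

1/2

Cross I^A i × I^A I^B → 1/4 I^A I^A, 1/4 I^A I^B, 1/4 I^A i, 1/4 I^B i.
Type-A genotypes among offspring: I^A I^A (1/4), I^A i (1/4); total 1/2.
P(I^A i | type A) = (1/4) / (1/2) = 1/2.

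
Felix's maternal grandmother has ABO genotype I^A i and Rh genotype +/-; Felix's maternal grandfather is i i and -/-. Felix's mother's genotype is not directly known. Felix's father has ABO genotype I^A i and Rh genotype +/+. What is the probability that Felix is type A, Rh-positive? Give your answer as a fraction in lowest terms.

Felix's mother's ABO genotype from I^A i × i i: 1/2 I^A i, 1/2 i i.
Crossing each possibility with the father I^A i and summing P(type A): 1/2·3/4 + 1/2·1/2 = 5/8.
Similarly for Rh via the mother's Rh distribution: P(Rh+) = 1.
Independent loci: 5/8 × 1 = 5/8.

5/8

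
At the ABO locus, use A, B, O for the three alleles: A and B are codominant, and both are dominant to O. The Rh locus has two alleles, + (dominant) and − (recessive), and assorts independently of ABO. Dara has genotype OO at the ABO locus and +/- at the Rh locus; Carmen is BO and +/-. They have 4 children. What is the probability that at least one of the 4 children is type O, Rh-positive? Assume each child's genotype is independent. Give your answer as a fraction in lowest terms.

ABO cross OO × BO → 1/2 O, 1/2 B.
Rh cross +/- × +/- → 3/4 Rh+, 1/4 Rh-; so P(type O, Rh-positive) = 1/2 × 3/4 = 3/8 per child.
P(none) = (5/8)^4 = 625/4096; P(at least one) = 1 − 625/4096 = 3471/4096.

3471/4096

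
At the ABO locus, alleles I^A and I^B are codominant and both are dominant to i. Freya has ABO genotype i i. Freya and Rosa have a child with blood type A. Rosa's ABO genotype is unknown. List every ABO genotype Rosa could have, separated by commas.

I^A I^A, I^A I^B, I^A i

For each candidate genotype of Rosa, check whether crossing it with i i can produce every observed child phenotype.
  I^A I^A → possible child types {A} ✓
  I^A I^B → possible child types {A, B} ✓
  I^A i → possible child types {O, A} ✓
  I^B I^B → possible child types {B} ✗
  I^B i → possible child types {O, B} ✗
  i i → possible child types {O} ✗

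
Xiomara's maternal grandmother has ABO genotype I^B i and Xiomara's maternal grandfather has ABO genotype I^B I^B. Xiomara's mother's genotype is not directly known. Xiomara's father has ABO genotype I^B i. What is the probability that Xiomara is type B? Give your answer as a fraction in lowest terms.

Xiomara's mother's ABO genotype from I^B i × I^B I^B: 1/2 I^B I^B, 1/2 I^B i.
Crossing each possibility with the father I^B i and summing P(type B): 1/2·1 + 1/2·3/4 = 7/8.

7/8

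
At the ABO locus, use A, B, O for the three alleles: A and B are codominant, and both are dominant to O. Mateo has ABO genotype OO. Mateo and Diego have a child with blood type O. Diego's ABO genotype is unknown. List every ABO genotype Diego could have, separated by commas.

AO, BO, OO

For each candidate genotype of Diego, check whether crossing it with OO can produce every observed child phenotype.
  AA → possible child types {A} ✗
  AB → possible child types {A, B} ✗
  AO → possible child types {O, A} ✓
  BB → possible child types {B} ✗
  BO → possible child types {O, B} ✓
  OO → possible child types {O} ✓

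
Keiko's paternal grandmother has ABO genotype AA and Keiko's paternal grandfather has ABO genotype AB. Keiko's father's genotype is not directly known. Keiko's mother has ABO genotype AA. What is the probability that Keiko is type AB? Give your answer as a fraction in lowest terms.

1/4

Keiko's father's ABO genotype from AA × AB: 1/2 AA, 1/2 AB.
Crossing each possibility with the mother AA and summing P(type AB): 1/2·0 + 1/2·1/2 = 1/4.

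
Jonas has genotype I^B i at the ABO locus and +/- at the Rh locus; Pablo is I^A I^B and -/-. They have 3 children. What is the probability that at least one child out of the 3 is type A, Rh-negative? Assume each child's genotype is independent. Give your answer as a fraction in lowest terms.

ABO cross I^B i × I^A I^B → 1/4 A, 1/2 B, 1/4 AB.
Rh cross +/- × -/- → 1/2 Rh+, 1/2 Rh-; so P(type A, Rh-negative) = 1/4 × 1/2 = 1/8 per child.
P(none) = (7/8)^3 = 343/512; P(at least one) = 1 − 343/512 = 169/512.

169/512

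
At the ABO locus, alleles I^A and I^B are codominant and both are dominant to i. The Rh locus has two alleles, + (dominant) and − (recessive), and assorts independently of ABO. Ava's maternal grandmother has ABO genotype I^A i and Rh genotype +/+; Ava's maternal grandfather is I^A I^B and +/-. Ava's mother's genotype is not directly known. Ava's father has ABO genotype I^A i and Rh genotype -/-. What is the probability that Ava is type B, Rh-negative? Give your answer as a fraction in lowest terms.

Ava's mother's ABO genotype from I^A i × I^A I^B: 1/4 I^A I^A, 1/4 I^A I^B, 1/4 I^A i, 1/4 I^B i.
Crossing each possibility with the father I^A i and summing P(type B): 1/4·0 + 1/4·1/4 + 1/4·0 + 1/4·1/4 = 1/8.
Similarly for Rh via the mother's Rh distribution: P(Rh-) = 1/4.
Independent loci: 1/8 × 1/4 = 1/32.

1/32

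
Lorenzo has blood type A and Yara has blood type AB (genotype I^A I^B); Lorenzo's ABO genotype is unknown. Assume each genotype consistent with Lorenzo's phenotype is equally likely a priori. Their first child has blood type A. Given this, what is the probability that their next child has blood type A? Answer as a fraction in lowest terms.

Possible genotypes: Lorenzo ∈ {I^A I^A, I^A i}; Yara ∈ {I^A I^B}.
Weight each parental genotype pair by prior × P(type-A child):
  I^A I^A × I^A I^B: posterior weight 1/2; P(next child type A) = 1/2.
  I^A i × I^A I^B: posterior weight 1/2; P(next child type A) = 1/2.
Weighted sum = 1/2.

1/2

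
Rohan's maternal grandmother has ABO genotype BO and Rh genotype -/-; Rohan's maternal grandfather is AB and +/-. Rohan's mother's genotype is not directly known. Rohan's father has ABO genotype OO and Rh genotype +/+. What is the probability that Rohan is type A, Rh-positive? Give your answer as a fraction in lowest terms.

Rohan's mother's ABO genotype from BO × AB: 1/4 AB, 1/4 AO, 1/4 BB, 1/4 BO.
Crossing each possibility with the father OO and summing P(type A): 1/4·1/2 + 1/4·1/2 + 1/4·0 + 1/4·0 = 1/4.
Similarly for Rh via the mother's Rh distribution: P(Rh+) = 1.
Independent loci: 1/4 × 1 = 1/4.

1/4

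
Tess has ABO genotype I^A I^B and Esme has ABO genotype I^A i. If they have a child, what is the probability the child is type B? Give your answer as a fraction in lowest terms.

1/4

ABO cross I^A I^B × I^A i → offspring phenotypes: 1/2 A, 1/4 B, 1/4 AB.
So P(type B) = 1/4.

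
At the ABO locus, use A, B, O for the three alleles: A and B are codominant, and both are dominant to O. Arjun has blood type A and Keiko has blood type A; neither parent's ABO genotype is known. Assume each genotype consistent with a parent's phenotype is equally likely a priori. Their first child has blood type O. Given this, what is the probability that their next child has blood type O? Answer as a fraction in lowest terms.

Possible genotypes: Arjun ∈ {AA, AO}; Keiko ∈ {AA, AO}.
Weight each parental genotype pair by prior × P(type-O child):
  AO × AO: posterior weight 1; P(next child type O) = 1/4.
Weighted sum = 1/4.

1/4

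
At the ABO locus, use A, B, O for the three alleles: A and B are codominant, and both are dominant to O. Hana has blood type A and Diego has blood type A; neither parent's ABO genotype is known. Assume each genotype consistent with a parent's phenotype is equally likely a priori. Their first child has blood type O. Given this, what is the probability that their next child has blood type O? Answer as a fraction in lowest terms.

1/4

Possible genotypes: Hana ∈ {AA, AO}; Diego ∈ {AA, AO}.
Weight each parental genotype pair by prior × P(type-O child):
  AO × AO: posterior weight 1; P(next child type O) = 1/4.
Weighted sum = 1/4.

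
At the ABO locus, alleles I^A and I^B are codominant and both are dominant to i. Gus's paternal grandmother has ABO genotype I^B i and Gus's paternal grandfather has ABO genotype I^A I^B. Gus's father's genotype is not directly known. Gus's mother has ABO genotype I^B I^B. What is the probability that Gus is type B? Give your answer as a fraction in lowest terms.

3/4

Gus's father's ABO genotype from I^B i × I^A I^B: 1/4 I^A I^B, 1/4 I^A i, 1/4 I^B I^B, 1/4 I^B i.
Crossing each possibility with the mother I^B I^B and summing P(type B): 1/4·1/2 + 1/4·1/2 + 1/4·1 + 1/4·1 = 3/4.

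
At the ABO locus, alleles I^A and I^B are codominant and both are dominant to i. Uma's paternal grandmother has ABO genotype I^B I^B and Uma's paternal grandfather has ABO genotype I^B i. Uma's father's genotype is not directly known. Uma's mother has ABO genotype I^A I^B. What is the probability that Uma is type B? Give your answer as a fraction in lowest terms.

1/2

Uma's father's ABO genotype from I^B I^B × I^B i: 1/2 I^B I^B, 1/2 I^B i.
Crossing each possibility with the mother I^A I^B and summing P(type B): 1/2·1/2 + 1/2·1/2 = 1/2.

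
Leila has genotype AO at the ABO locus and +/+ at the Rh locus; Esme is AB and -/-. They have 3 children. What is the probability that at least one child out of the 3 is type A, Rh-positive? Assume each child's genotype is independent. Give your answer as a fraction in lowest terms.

ABO cross AO × AB → 1/2 A, 1/4 B, 1/4 AB.
Rh cross +/+ × -/- → 1 Rh+; so P(type A, Rh-positive) = 1/2 × 1 = 1/2 per child.
P(none) = (1/2)^3 = 1/8; P(at least one) = 1 − 1/8 = 7/8.

7/8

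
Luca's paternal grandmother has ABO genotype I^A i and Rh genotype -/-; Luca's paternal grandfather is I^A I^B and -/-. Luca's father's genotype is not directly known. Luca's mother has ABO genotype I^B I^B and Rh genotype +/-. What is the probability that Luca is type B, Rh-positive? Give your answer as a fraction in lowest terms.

1/4

Luca's father's ABO genotype from I^A i × I^A I^B: 1/4 I^A I^A, 1/4 I^A I^B, 1/4 I^A i, 1/4 I^B i.
Crossing each possibility with the mother I^B I^B and summing P(type B): 1/4·0 + 1/4·1/2 + 1/4·1/2 + 1/4·1 = 1/2.
Similarly for Rh via the father's Rh distribution: P(Rh+) = 1/2.
Independent loci: 1/2 × 1/2 = 1/4.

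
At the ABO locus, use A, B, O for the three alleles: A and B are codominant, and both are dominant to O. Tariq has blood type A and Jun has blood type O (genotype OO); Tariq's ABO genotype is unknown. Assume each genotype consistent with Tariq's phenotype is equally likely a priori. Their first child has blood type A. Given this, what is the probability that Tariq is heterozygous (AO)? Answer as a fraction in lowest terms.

1/3

Possible genotypes: Tariq ∈ {AA, AO}; Jun ∈ {OO}.
Weight each parental genotype pair by prior × P(type-A child):
  AA × OO: posterior weight 2/3.
  AO × OO: posterior weight 1/3.
Sum the posterior weight over pairs where Tariq is AO: 1/3.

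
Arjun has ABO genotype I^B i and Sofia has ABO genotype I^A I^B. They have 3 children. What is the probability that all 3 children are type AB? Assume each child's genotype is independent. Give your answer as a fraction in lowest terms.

ABO cross I^B i × I^A I^B → 1/4 A, 1/2 B, 1/4 AB.
So P(type AB) = 1/4 per child.
All 3 independent: (1/4)^3 = 1/64.

1/64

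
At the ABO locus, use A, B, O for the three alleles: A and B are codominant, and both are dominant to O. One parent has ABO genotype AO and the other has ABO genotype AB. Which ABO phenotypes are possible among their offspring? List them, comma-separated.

Gametes from AO × AB give offspring ABO genotypes AA, AB, AO, BO, i.e. phenotypes A, B, AB.

A, B, AB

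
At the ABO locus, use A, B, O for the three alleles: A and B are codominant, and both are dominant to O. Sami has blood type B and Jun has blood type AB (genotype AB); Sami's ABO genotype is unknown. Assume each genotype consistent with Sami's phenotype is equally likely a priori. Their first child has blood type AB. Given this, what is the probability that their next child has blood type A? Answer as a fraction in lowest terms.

1/12

Possible genotypes: Sami ∈ {BB, BO}; Jun ∈ {AB}.
Weight each parental genotype pair by prior × P(type-AB child):
  BB × AB: posterior weight 2/3; P(next child type A) = 0.
  BO × AB: posterior weight 1/3; P(next child type A) = 1/4.
Weighted sum = 1/12.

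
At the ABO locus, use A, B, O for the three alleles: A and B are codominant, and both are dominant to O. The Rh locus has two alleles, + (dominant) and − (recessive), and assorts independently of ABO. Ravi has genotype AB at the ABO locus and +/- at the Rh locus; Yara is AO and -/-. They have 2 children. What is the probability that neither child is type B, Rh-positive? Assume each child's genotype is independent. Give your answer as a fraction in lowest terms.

ABO cross AB × AO → 1/2 A, 1/4 B, 1/4 AB.
Rh cross +/- × -/- → 1/2 Rh+, 1/2 Rh-; so P(type B, Rh-positive) = 1/4 × 1/2 = 1/8 per child.
P(not type B, Rh-positive) = 7/8 for one child; (7/8)^2 = 49/64.

49/64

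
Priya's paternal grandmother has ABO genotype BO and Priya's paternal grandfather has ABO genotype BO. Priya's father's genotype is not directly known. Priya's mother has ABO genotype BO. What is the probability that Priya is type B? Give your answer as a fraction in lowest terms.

Priya's father's ABO genotype from BO × BO: 1/4 BB, 1/2 BO, 1/4 OO.
Crossing each possibility with the mother BO and summing P(type B): 1/4·1 + 1/2·3/4 + 1/4·1/2 = 3/4.

3/4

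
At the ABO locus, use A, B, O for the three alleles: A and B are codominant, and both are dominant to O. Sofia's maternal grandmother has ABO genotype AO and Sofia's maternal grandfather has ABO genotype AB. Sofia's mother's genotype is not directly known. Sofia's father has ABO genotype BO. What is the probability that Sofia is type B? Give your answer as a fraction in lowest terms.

Sofia's mother's ABO genotype from AO × AB: 1/4 AA, 1/4 AB, 1/4 AO, 1/4 BO.
Crossing each possibility with the father BO and summing P(type B): 1/4·0 + 1/4·1/2 + 1/4·1/4 + 1/4·3/4 = 3/8.

3/8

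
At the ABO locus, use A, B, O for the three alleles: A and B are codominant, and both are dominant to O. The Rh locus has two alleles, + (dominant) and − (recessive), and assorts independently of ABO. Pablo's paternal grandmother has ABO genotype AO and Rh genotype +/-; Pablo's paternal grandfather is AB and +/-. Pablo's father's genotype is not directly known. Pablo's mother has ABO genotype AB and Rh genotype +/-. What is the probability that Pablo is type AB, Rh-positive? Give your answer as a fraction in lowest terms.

9/32

Pablo's father's ABO genotype from AO × AB: 1/4 AA, 1/4 AB, 1/4 AO, 1/4 BO.
Crossing each possibility with the mother AB and summing P(type AB): 1/4·1/2 + 1/4·1/2 + 1/4·1/4 + 1/4·1/4 = 3/8.
Similarly for Rh via the father's Rh distribution: P(Rh+) = 3/4.
Independent loci: 3/8 × 3/4 = 9/32.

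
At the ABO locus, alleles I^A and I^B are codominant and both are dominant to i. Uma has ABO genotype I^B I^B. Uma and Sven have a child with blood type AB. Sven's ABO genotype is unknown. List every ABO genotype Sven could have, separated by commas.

For each candidate genotype of Sven, check whether crossing it with I^B I^B can produce every observed child phenotype.
  I^A I^A → possible child types {AB} ✓
  I^A I^B → possible child types {B, AB} ✓
  I^A i → possible child types {B, AB} ✓
  I^B I^B → possible child types {B} ✗
  I^B i → possible child types {B} ✗
  i i → possible child types {B} ✗

I^A I^A, I^A I^B, I^A i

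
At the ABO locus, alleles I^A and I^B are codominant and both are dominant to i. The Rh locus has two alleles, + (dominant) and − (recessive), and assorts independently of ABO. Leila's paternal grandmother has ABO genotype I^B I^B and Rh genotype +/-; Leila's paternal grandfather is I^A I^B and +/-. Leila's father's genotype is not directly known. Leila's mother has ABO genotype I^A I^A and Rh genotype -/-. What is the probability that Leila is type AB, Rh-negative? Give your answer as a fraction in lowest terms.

Leila's father's ABO genotype from I^B I^B × I^A I^B: 1/2 I^A I^B, 1/2 I^B I^B.
Crossing each possibility with the mother I^A I^A and summing P(type AB): 1/2·1/2 + 1/2·1 = 3/4.
Similarly for Rh via the father's Rh distribution: P(Rh-) = 1/2.
Independent loci: 3/4 × 1/2 = 3/8.

3/8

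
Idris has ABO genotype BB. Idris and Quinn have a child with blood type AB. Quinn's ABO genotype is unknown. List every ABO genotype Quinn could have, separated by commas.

AA, AB, AO

For each candidate genotype of Quinn, check whether crossing it with BB can produce every observed child phenotype.
  AA → possible child types {AB} ✓
  AB → possible child types {B, AB} ✓
  AO → possible child types {B, AB} ✓
  BB → possible child types {B} ✗
  BO → possible child types {B} ✗
  OO → possible child types {B} ✗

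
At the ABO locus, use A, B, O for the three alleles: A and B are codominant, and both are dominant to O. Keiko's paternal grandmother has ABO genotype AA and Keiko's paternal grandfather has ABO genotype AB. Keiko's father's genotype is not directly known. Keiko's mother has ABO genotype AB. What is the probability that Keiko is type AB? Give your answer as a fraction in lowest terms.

1/2

Keiko's father's ABO genotype from AA × AB: 1/2 AA, 1/2 AB.
Crossing each possibility with the mother AB and summing P(type AB): 1/2·1/2 + 1/2·1/2 = 1/2.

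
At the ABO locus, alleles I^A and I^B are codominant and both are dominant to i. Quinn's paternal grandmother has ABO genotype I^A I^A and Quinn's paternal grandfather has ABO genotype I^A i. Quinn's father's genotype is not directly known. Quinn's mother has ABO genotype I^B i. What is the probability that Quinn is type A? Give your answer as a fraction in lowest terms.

3/8

Quinn's father's ABO genotype from I^A I^A × I^A i: 1/2 I^A I^A, 1/2 I^A i.
Crossing each possibility with the mother I^B i and summing P(type A): 1/2·1/2 + 1/2·1/4 = 3/8.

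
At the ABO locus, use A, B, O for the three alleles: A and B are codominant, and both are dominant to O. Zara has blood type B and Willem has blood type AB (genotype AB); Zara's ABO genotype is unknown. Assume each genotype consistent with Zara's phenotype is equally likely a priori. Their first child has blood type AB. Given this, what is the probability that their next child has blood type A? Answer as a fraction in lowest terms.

Possible genotypes: Zara ∈ {BB, BO}; Willem ∈ {AB}.
Weight each parental genotype pair by prior × P(type-AB child):
  BB × AB: posterior weight 2/3; P(next child type A) = 0.
  BO × AB: posterior weight 1/3; P(next child type A) = 1/4.
Weighted sum = 1/12.

1/12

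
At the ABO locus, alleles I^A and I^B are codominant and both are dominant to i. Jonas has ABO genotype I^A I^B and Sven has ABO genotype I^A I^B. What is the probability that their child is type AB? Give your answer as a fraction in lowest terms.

1/2

ABO cross I^A I^B × I^A I^B → offspring phenotypes: 1/4 A, 1/4 B, 1/2 AB.
So P(type AB) = 1/2.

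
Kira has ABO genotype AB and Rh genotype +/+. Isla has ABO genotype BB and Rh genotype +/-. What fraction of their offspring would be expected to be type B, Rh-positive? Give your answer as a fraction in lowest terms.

ABO cross AB × BB → offspring phenotypes: 1/2 B, 1/2 AB.
Rh cross +/+ × +/- → 1 Rh+.
Independent loci: P(type B, Rh-positive) = 1/2 × 1 = 1/2.

1/2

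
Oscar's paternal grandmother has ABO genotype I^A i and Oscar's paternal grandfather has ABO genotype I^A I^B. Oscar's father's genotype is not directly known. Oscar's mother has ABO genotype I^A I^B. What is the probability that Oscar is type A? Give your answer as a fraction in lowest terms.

Oscar's father's ABO genotype from I^A i × I^A I^B: 1/4 I^A I^A, 1/4 I^A I^B, 1/4 I^A i, 1/4 I^B i.
Crossing each possibility with the mother I^A I^B and summing P(type A): 1/4·1/2 + 1/4·1/4 + 1/4·1/2 + 1/4·1/4 = 3/8.

3/8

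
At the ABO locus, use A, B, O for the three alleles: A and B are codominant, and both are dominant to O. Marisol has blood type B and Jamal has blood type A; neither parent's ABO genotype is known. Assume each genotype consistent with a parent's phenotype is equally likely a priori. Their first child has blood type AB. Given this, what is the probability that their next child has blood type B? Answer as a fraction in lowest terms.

5/36

Possible genotypes: Marisol ∈ {BB, BO}; Jamal ∈ {AA, AO}.
Weight each parental genotype pair by prior × P(type-AB child):
  BB × AA: posterior weight 4/9; P(next child type B) = 0.
  BB × AO: posterior weight 2/9; P(next child type B) = 1/2.
  BO × AA: posterior weight 2/9; P(next child type B) = 0.
  BO × AO: posterior weight 1/9; P(next child type B) = 1/4.
Weighted sum = 5/36.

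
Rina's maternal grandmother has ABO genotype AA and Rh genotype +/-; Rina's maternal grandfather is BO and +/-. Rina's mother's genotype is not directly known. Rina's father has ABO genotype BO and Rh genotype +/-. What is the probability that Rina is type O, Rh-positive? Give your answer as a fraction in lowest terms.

3/32

Rina's mother's ABO genotype from AA × BO: 1/2 AB, 1/2 AO.
Crossing each possibility with the father BO and summing P(type O): 1/2·0 + 1/2·1/4 = 1/8.
Similarly for Rh via the mother's Rh distribution: P(Rh+) = 3/4.
Independent loci: 1/8 × 3/4 = 3/32.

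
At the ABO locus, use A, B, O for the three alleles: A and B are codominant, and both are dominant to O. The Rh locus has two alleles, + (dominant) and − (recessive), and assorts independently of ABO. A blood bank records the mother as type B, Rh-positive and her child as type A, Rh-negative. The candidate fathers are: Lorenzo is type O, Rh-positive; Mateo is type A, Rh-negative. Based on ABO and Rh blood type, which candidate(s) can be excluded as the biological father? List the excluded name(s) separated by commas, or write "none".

Lorenzo

A candidate is excluded only if no genotype consistent with his phenotype could produce a type A, Rh-negative child with a type B, Rh-positive mother.
Lorenzo (type O, Rh+): no genotype consistent with that phenotype can produce a type-A Rh- child with a type-B mother.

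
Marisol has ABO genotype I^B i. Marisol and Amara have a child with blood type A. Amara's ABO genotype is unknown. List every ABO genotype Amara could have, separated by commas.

I^A I^A, I^A I^B, I^A i

For each candidate genotype of Amara, check whether crossing it with I^B i can produce every observed child phenotype.
  I^A I^A → possible child types {A, AB} ✓
  I^A I^B → possible child types {A, B, AB} ✓
  I^A i → possible child types {O, A, B, AB} ✓
  I^B I^B → possible child types {B} ✗
  I^B i → possible child types {O, B} ✗
  i i → possible child types {O, B} ✗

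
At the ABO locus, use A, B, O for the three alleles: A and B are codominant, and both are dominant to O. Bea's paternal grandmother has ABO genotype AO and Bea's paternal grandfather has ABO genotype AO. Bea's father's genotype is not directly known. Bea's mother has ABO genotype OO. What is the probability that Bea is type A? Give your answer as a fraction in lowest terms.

1/2

Bea's father's ABO genotype from AO × AO: 1/4 AA, 1/2 AO, 1/4 OO.
Crossing each possibility with the mother OO and summing P(type A): 1/4·1 + 1/2·1/2 + 1/4·0 = 1/2.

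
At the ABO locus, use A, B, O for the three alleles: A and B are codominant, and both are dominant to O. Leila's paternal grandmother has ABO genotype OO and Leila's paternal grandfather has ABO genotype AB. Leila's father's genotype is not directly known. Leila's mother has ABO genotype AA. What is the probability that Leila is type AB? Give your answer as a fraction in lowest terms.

1/4

Leila's father's ABO genotype from OO × AB: 1/2 AO, 1/2 BO.
Crossing each possibility with the mother AA and summing P(type AB): 1/2·0 + 1/2·1/2 = 1/4.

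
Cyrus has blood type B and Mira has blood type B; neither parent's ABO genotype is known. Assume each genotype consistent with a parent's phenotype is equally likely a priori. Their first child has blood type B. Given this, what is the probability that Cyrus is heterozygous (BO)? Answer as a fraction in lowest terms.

7/15

Possible genotypes: Cyrus ∈ {BB, BO}; Mira ∈ {BB, BO}.
Weight each parental genotype pair by prior × P(type-B child):
  BB × BB: posterior weight 4/15.
  BB × BO: posterior weight 4/15.
  BO × BB: posterior weight 4/15.
  BO × BO: posterior weight 1/5.
Sum the posterior weight over pairs where Cyrus is BO: 7/15.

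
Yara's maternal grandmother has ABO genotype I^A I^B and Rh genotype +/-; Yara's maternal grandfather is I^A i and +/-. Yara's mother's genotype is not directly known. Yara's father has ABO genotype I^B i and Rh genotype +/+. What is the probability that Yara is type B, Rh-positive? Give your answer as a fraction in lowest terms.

Yara's mother's ABO genotype from I^A I^B × I^A i: 1/4 I^A I^A, 1/4 I^A I^B, 1/4 I^A i, 1/4 I^B i.
Crossing each possibility with the father I^B i and summing P(type B): 1/4·0 + 1/4·1/2 + 1/4·1/4 + 1/4·3/4 = 3/8.
Similarly for Rh via the mother's Rh distribution: P(Rh+) = 1.
Independent loci: 3/8 × 1 = 3/8.

3/8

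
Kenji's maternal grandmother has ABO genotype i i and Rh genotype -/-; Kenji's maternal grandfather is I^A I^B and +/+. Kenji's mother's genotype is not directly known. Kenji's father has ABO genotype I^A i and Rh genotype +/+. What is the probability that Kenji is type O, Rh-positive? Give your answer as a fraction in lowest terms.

1/4

Kenji's mother's ABO genotype from i i × I^A I^B: 1/2 I^A i, 1/2 I^B i.
Crossing each possibility with the father I^A i and summing P(type O): 1/2·1/4 + 1/2·1/4 = 1/4.
Similarly for Rh via the mother's Rh distribution: P(Rh+) = 1.
Independent loci: 1/4 × 1 = 1/4.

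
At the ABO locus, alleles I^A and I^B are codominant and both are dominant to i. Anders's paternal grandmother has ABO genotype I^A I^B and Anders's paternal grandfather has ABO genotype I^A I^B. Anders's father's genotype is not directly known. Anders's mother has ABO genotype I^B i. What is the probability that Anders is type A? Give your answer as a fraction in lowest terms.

1/4

Anders's father's ABO genotype from I^A I^B × I^A I^B: 1/4 I^A I^A, 1/2 I^A I^B, 1/4 I^B I^B.
Crossing each possibility with the mother I^B i and summing P(type A): 1/4·1/2 + 1/2·1/4 + 1/4·0 = 1/4.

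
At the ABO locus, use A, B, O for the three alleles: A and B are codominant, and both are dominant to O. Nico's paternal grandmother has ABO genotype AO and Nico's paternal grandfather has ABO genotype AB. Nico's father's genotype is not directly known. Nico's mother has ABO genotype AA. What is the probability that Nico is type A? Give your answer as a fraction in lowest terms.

3/4

Nico's father's ABO genotype from AO × AB: 1/4 AA, 1/4 AB, 1/4 AO, 1/4 BO.
Crossing each possibility with the mother AA and summing P(type A): 1/4·1 + 1/4·1/2 + 1/4·1 + 1/4·1/2 = 3/4.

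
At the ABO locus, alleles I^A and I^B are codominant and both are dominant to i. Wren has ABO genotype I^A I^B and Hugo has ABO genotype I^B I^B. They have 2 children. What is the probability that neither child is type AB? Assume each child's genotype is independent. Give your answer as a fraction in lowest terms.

ABO cross I^A I^B × I^B I^B → 1/2 B, 1/2 AB.
So P(type AB) = 1/2 per child.
P(not type AB) = 1/2 for one child; (1/2)^2 = 1/4.

1/4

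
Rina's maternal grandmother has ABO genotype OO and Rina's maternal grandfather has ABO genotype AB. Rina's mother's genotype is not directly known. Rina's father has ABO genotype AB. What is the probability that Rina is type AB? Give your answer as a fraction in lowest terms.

1/4

Rina's mother's ABO genotype from OO × AB: 1/2 AO, 1/2 BO.
Crossing each possibility with the father AB and summing P(type AB): 1/2·1/4 + 1/2·1/4 = 1/4.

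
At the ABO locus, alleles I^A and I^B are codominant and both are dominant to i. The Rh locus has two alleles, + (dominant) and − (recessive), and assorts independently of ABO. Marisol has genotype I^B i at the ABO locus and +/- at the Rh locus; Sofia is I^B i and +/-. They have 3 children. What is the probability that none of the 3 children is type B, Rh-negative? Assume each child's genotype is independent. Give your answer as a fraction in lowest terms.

2197/4096

ABO cross I^B i × I^B i → 1/4 O, 3/4 B.
Rh cross +/- × +/- → 3/4 Rh+, 1/4 Rh-; so P(type B, Rh-negative) = 3/4 × 1/4 = 3/16 per child.
P(not type B, Rh-negative) = 13/16 for one child; (13/16)^3 = 2197/4096.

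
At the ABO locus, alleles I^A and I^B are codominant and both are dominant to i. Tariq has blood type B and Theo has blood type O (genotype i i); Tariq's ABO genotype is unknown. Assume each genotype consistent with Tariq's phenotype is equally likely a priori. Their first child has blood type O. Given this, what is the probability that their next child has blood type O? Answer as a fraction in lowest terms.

1/2

Possible genotypes: Tariq ∈ {I^B I^B, I^B i}; Theo ∈ {i i}.
Weight each parental genotype pair by prior × P(type-O child):
  I^B i × i i: posterior weight 1; P(next child type O) = 1/2.
Weighted sum = 1/2.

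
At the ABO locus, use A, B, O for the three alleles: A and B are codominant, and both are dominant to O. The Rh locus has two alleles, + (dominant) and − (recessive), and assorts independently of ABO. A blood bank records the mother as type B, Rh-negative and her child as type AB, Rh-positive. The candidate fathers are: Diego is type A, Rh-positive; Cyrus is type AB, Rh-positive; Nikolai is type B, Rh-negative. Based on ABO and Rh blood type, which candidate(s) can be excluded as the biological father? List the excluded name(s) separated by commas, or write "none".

A candidate is excluded only if no genotype consistent with his phenotype could produce a type AB, Rh-positive child with a type B, Rh-negative mother.
Nikolai (type B, Rh-): no genotype consistent with that phenotype can produce a type-AB Rh+ child with a type-B mother.

Nikolai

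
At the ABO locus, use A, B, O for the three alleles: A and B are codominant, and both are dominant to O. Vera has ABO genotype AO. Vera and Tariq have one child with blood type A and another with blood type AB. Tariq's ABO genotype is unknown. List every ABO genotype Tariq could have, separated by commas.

AB, BO

For each candidate genotype of Tariq, check whether crossing it with AO can produce every observed child phenotype.
  AA → possible child types {A} ✗
  AB → possible child types {A, B, AB} ✓
  AO → possible child types {O, A} ✗
  BB → possible child types {B, AB} ✗
  BO → possible child types {O, A, B, AB} ✓
  OO → possible child types {O, A} ✗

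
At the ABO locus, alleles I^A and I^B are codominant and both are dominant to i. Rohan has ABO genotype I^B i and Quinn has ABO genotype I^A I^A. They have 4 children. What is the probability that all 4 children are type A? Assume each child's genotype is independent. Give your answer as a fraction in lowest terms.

ABO cross I^B i × I^A I^A → 1/2 A, 1/2 AB.
So P(type A) = 1/2 per child.
All 4 independent: (1/2)^4 = 1/16.

1/16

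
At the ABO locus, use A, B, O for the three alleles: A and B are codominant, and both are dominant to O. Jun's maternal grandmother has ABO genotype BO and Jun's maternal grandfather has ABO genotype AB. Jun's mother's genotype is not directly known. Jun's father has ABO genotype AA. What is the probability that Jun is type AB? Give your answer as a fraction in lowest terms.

Jun's mother's ABO genotype from BO × AB: 1/4 AB, 1/4 AO, 1/4 BB, 1/4 BO.
Crossing each possibility with the father AA and summing P(type AB): 1/4·1/2 + 1/4·0 + 1/4·1 + 1/4·1/2 = 1/2.

1/2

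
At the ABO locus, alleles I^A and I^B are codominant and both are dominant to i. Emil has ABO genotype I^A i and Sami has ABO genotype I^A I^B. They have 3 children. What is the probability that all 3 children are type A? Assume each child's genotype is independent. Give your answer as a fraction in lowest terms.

ABO cross I^A i × I^A I^B → 1/2 A, 1/4 B, 1/4 AB.
So P(type A) = 1/2 per child.
All 3 independent: (1/2)^3 = 1/8.

1/8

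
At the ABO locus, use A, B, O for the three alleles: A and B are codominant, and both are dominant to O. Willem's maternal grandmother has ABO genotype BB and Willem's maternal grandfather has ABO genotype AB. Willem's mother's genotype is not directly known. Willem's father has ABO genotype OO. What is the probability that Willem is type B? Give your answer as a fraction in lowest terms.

3/4

Willem's mother's ABO genotype from BB × AB: 1/2 AB, 1/2 BB.
Crossing each possibility with the father OO and summing P(type B): 1/2·1/2 + 1/2·1 = 3/4.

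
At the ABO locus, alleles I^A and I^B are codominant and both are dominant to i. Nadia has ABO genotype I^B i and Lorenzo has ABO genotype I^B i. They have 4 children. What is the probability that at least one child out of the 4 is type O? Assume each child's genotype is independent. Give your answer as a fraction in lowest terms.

ABO cross I^B i × I^B i → 1/4 O, 3/4 B.
So P(type O) = 1/4 per child.
P(none) = (3/4)^4 = 81/256; P(at least one) = 1 − 81/256 = 175/256.

175/256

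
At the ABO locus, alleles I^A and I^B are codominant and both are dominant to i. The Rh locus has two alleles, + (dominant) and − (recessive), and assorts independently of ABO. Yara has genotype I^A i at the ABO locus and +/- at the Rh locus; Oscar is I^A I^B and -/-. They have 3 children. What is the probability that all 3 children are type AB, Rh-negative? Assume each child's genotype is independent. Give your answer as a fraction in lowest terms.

ABO cross I^A i × I^A I^B → 1/2 A, 1/4 B, 1/4 AB.
Rh cross +/- × -/- → 1/2 Rh+, 1/2 Rh-; so P(type AB, Rh-negative) = 1/4 × 1/2 = 1/8 per child.
All 3 independent: (1/8)^3 = 1/512.

1/512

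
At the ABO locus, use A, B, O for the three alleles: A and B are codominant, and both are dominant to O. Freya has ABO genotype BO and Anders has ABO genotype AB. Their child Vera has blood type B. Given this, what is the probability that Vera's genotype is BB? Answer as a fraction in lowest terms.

1/2

Cross BO × AB → 1/4 AB, 1/4 AO, 1/4 BB, 1/4 BO.
Type-B genotypes among offspring: BB (1/4), BO (1/4); total 1/2.
P(BB | type B) = (1/4) / (1/2) = 1/2.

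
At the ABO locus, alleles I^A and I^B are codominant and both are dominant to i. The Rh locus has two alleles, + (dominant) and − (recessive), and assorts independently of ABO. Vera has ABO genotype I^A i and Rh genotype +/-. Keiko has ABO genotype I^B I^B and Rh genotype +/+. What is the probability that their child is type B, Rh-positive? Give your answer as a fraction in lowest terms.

1/2

ABO cross I^A i × I^B I^B → offspring phenotypes: 1/2 B, 1/2 AB.
Rh cross +/- × +/+ → 1 Rh+.
Independent loci: P(type B, Rh-positive) = 1/2 × 1 = 1/2.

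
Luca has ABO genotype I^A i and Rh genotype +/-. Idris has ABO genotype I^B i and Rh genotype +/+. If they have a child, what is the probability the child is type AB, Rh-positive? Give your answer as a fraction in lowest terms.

1/4

ABO cross I^A i × I^B i → offspring phenotypes: 1/4 O, 1/4 A, 1/4 B, 1/4 AB.
Rh cross +/- × +/+ → 1 Rh+.
Independent loci: P(type AB, Rh-positive) = 1/4 × 1 = 1/4.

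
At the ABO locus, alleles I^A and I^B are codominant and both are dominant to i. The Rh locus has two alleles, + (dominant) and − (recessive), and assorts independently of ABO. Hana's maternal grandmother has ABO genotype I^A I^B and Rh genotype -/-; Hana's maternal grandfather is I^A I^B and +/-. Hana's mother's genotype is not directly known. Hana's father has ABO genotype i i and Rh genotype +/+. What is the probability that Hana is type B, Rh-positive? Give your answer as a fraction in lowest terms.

1/2

Hana's mother's ABO genotype from I^A I^B × I^A I^B: 1/4 I^A I^A, 1/2 I^A I^B, 1/4 I^B I^B.
Crossing each possibility with the father i i and summing P(type B): 1/4·0 + 1/2·1/2 + 1/4·1 = 1/2.
Similarly for Rh via the mother's Rh distribution: P(Rh+) = 1.
Independent loci: 1/2 × 1 = 1/2.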